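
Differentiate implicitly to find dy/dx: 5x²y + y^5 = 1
Apply d/dx to both sides, remembering that y depends on x. Each occurrence of y therefore brings in a y' = dy/dx via the chain rule.

With F(x, y) equal to the left-hand side minus the right, differentiate F term by term:
  d/dx[5x^2y] = 5x^2·y' + 10xy
  d/dx[y^5] = 5y^4·y'
  d/dx[-1] = 0
Adding these up, d/dx[F] = 0 becomes
  (10xy) + (5x^2 + 5y^4)·y' = 0,
so isolating y',
  dy/dx = -(10xy)/(5x^2 + 5y^4) = -2xy/(x^2 + y^4)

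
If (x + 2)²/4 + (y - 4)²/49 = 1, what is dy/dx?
Differentiate the relation implicitly: treat y = y(x) and apply the chain rule, so every y-derivative picks up a y' = dy/dx factor.

With everything moved to the left-hand side, differentiate term by term:
  d/dx[(x + 2)^2/4] = x/2 + 1
  d/dx[(y - 4)^2/49] = 2·y'(y - 4)/49
  d/dx[-1] = 0

Separating the contributions that come from x directly and those that come through y:
  without y':      x/2 + 1
  multiplying y':  2y/49 - 8/49

so (x/2 + 1) + (2y/49 - 8/49)·y' = 0, and therefore
  dy/dx = -(x/2 + 1)/(2y/49 - 8/49)
        = -((x + 2)/2)/(2(y - 4)/49) = 49(-x - 2)/(4(y - 4))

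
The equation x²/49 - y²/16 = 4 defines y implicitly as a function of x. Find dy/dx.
Differentiate both sides with respect to x, treating y as y(x). By the chain rule, any term containing y contributes a factor of y' = dy/dx when we differentiate it.

Move every term to one side and write the relation as F(x, y) = 0. Term by term,
  d/dx[x^2/49] = 2x/49
  d/dx[-y^2/16] = -y·y'/8
  d/dx[-4] = 0

The pieces without y' make up ∂F/∂x and the coefficient of y' is ∂F/∂y:
  ∂F/∂x = 2x/49,
  ∂F/∂y = -y/8.

Since d/dx[F] = ∂F/∂x + (∂F/∂y)·y' = 0, solve for y':
  (∂F/∂y)·y' = -∂F/∂x
  dy/dx = -(∂F/∂x)/(∂F/∂y) = -(2x/49)/(-y/8) = 16x/(49y)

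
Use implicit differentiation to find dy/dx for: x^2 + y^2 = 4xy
Take d/dx of both sides. Since y is implicitly a function of x, the chain rule attaches a y' = dy/dx factor whenever we differentiate through y.

Set F(x, y) = (left side) − (right side), so the curve is F = 0. Differentiating each term of F:
  d/dx[x^2] = 2x
  d/dx[-4xy] = -4x·y' - 4y
  d/dx[y^2] = 2y·y'

Collecting, the y'-free part is the partial derivative in x and the y' coefficient is the partial derivative in y:
  ∂F/∂x = 2x - 4y
  ∂F/∂y = -4x + 2y

so d/dx[F(x, y(x))] = ∂F/∂x + (∂F/∂y)·y' = 0. Rearranging,
  dy/dx = -(∂F/∂x)/(∂F/∂y) = -(2x - 4y)/(-4x + 2y) = (x - 2y)/(2x - y)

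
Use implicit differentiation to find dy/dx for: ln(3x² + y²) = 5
Apply d/dx to both sides, remembering that y depends on x. Each occurrence of y therefore brings in a y' = dy/dx via the chain rule.

With F(x, y) equal to the left-hand side minus the right, differentiate F term by term:
  d/dx[ln(3x^2 + y^2)] = (6x + 2y·y')/(3x^2 + y^2)
  d/dx[-5] = 0
Adding these up, d/dx[F] = 0 becomes
  (6x/(3x^2 + y^2)) + (2y/(3x^2 + y^2))·y' = 0,
so isolating y',
  dy/dx = -(6x/(3x^2 + y^2))/(2y/(3x^2 + y^2)) = -3x/y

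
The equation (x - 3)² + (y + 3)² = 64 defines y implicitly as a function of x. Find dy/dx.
Differentiate both sides with respect to x, treating y as y(x). By the chain rule, any term containing y contributes a factor of y' = dy/dx when we differentiate it.

Move every term to one side and write the relation as F(x, y) = 0. Term by term,
  d/dx[(x - 3)^2] = 2x - 6
  d/dx[(y + 3)^2] = 2·y'(y + 3)
  d/dx[-64] = 0

The pieces without y' make up ∂F/∂x and the coefficient of y' is ∂F/∂y:
  ∂F/∂x = 2x - 6,
  ∂F/∂y = 2y + 6.

Since d/dx[F] = ∂F/∂x + (∂F/∂y)·y' = 0, solve for y':
  (∂F/∂y)·y' = -∂F/∂x
  dy/dx = -(∂F/∂x)/(∂F/∂y) = -(2x - 6)/(2y + 6) = (3 - x)/(y + 3)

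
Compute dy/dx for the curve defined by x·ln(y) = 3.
Apply d/dx to both sides, remembering that y depends on x. Each occurrence of y therefore brings in a y' = dy/dx via the chain rule.

With F(x, y) equal to the left-hand side minus the right, differentiate F term by term:
  d/dx[x·ln(y)] = x·y'/y + ln(y)
  d/dx[-3] = 0
Adding these up, d/dx[F] = 0 becomes
  (ln(y)) + (x/y)·y' = 0,
so isolating y',
  dy/dx = -(ln(y))/(x/y) = -y·ln(y)/x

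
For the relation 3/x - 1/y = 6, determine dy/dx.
Take d/dx of both sides. Since y is implicitly a function of x, the chain rule attaches a y' = dy/dx factor whenever we differentiate through y.

Set F(x, y) = (left side) − (right side), so the curve is F = 0. Differentiating each term of F:
  d/dx[-1/y] = y'/y^2
  d/dx[3/x] = -3/x^2
  d/dx[-6] = 0

Collecting, the y'-free part is the partial derivative in x and the y' coefficient is the partial derivative in y:
  ∂F/∂x = -3/x^2
  ∂F/∂y = y^(-2)

so d/dx[F(x, y(x))] = ∂F/∂x + (∂F/∂y)·y' = 0. Rearranging,
  dy/dx = -(∂F/∂x)/(∂F/∂y) = -(-3/x^2)/(y^(-2)) = 3y^2/x^2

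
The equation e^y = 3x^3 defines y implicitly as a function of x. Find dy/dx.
Differentiate both sides with respect to x, treating y as y(x). By the chain rule, any term containing y contributes a factor of y' = dy/dx when we differentiate it.

Move every term to one side and write the relation as F(x, y) = 0. Term by term,
  d/dx[-3x^3] = -9x^2
  d/dx[e^(y)] = y'·e^(y)

The pieces without y' make up ∂F/∂x and the coefficient of y' is ∂F/∂y:
  ∂F/∂x = -9x^2,
  ∂F/∂y = e^(y).

Since d/dx[F] = ∂F/∂x + (∂F/∂y)·y' = 0, solve for y':
  (∂F/∂y)·y' = -∂F/∂x
  dy/dx = -(∂F/∂x)/(∂F/∂y) = -(-9x^2)/(e^(y)) = 9x^2e^(-y)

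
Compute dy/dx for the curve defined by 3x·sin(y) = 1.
Take d/dx of both sides. Since y is implicitly a function of x, the chain rule attaches a y' = dy/dx factor whenever we differentiate through y.

Set F(x, y) = (left side) − (right side), so the curve is F = 0. Differentiating each term of F:
  d/dx[3x·sin(y)] = 3x·y'·cos(y) + 3sin(y)
  d/dx[-1] = 0

Collecting, the y'-free part is the partial derivative in x and the y' coefficient is the partial derivative in y:
  ∂F/∂x = 3sin(y)
  ∂F/∂y = 3x·cos(y)

so d/dx[F(x, y(x))] = ∂F/∂x + (∂F/∂y)·y' = 0. Rearranging,
  dy/dx = -(∂F/∂x)/(∂F/∂y) = -(3sin(y))/(3x·cos(y)) = -tan(y)/x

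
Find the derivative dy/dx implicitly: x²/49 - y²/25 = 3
Differentiate both sides with respect to x, treating y as y(x). By the chain rule, any term containing y contributes a factor of y' = dy/dx when we differentiate it.

Move every term to one side and write the relation as F(x, y) = 0. Term by term,
  d/dx[x^2/49] = 2x/49
  d/dx[-y^2/25] = -2y·y'/25
  d/dx[-3] = 0

The pieces without y' make up ∂F/∂x and the coefficient of y' is ∂F/∂y:
  ∂F/∂x = 2x/49,
  ∂F/∂y = -2y/25.

Since d/dx[F] = ∂F/∂x + (∂F/∂y)·y' = 0, solve for y':
  (∂F/∂y)·y' = -∂F/∂x
  dy/dx = -(∂F/∂x)/(∂F/∂y) = -(2x/49)/(-2y/25) = 25x/(49y)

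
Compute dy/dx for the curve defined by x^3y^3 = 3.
Differentiate both sides with respect to x, treating y as y(x). By the chain rule, any term containing y contributes a factor of y' = dy/dx when we differentiate it.

Move every term to one side and write the relation as F(x, y) = 0. Term by term,
  d/dx[x^3y^3] = 3x^3y^2·y' + 3x^2y^3
  d/dx[-3] = 0

The pieces without y' make up ∂F/∂x and the coefficient of y' is ∂F/∂y:
  ∂F/∂x = 3x^2y^3,
  ∂F/∂y = 3x^3y^2.

Since d/dx[F] = ∂F/∂x + (∂F/∂y)·y' = 0, solve for y':
  (∂F/∂y)·y' = -∂F/∂x
  dy/dx = -(∂F/∂x)/(∂F/∂y) = -(3x^2y^3)/(3x^3y^2) = -y/x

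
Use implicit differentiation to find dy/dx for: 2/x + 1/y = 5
Differentiate the relation implicitly: treat y = y(x) and apply the chain rule, so every y-derivative picks up a y' = dy/dx factor.

With everything moved to the left-hand side, differentiate term by term:
  d/dx[1/y] = -y'/y^2
  d/dx[2/x] = -2/x^2
  d/dx[-5] = 0

Separating the contributions that come from x directly and those that come through y:
  without y':      -2/x^2
  multiplying y':  -1/y^2

so (-2/x^2) + (-1/y^2)·y' = 0, and therefore
  dy/dx = -(-2/x^2)/(-1/y^2) = -2y^2/x^2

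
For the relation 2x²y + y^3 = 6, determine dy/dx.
Differentiate the relation implicitly: treat y = y(x) and apply the chain rule, so every y-derivative picks up a y' = dy/dx factor.

With everything moved to the left-hand side, differentiate term by term:
  d/dx[2x^2y] = 2x^2·y' + 4xy
  d/dx[y^3] = 3y^2·y'
  d/dx[-6] = 0

Separating the contributions that come from x directly and those that come through y:
  without y':      4xy
  multiplying y':  2x^2 + 3y^2

so (4xy) + (2x^2 + 3y^2)·y' = 0, and therefore
  dy/dx = -(4xy)/(2x^2 + 3y^2) = -4xy/(2x^2 + 3y^2)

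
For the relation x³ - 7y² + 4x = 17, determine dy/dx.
Differentiate the relation implicitly: treat y = y(x) and apply the chain rule, so every y-derivative picks up a y' = dy/dx factor.

With everything moved to the left-hand side, differentiate term by term:
  d/dx[x^3] = 3x^2
  d/dx[4x] = 4
  d/dx[-7y^2] = -14y·y'
  d/dx[-17] = 0

Separating the contributions that come from x directly and those that come through y:
  without y':      3x^2 + 4
  multiplying y':  -14y

so (3x^2 + 4) + (-14y)·y' = 0, and therefore
  dy/dx = -(3x^2 + 4)/(-14y) = (3x^2 + 4)/(14y)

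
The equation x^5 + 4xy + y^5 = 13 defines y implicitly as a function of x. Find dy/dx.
Differentiate the relation implicitly: treat y = y(x) and apply the chain rule, so every y-derivative picks up a y' = dy/dx factor.

With everything moved to the left-hand side, differentiate term by term:
  d/dx[x^5] = 5x^4
  d/dx[4xy] = 4x·y' + 4y
  d/dx[y^5] = 5y^4·y'
  d/dx[-13] = 0

Separating the contributions that come from x directly and those that come through y:
  without y':      5x^4 + 4y
  multiplying y':  4x + 5y^4

so (5x^4 + 4y) + (4x + 5y^4)·y' = 0, and therefore
  dy/dx = -(5x^4 + 4y)/(4x + 5y^4) = (-5x^4 - 4y)/(4x + 5y^4)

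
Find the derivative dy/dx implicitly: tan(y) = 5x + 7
Differentiate the relation implicitly: treat y = y(x) and apply the chain rule, so every y-derivative picks up a y' = dy/dx factor.

With everything moved to the left-hand side, differentiate term by term:
  d/dx[-5x] = -5
  d/dx[tan(y)] = y'(tan(y)^2 + 1)
  d/dx[-7] = 0

Separating the contributions that come from x directly and those that come through y:
  without y':      -5
  multiplying y':  tan(y)^2 + 1

so (-5) + (tan(y)^2 + 1)·y' = 0, and therefore
  dy/dx = -(-5)/(tan(y)^2 + 1) = 5cos(y)^2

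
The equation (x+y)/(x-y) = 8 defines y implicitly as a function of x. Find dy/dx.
Take d/dx of both sides. Since y is implicitly a function of x, the chain rule attaches a y' = dy/dx factor whenever we differentiate through y.

Set F(x, y) = (left side) − (right side), so the curve is F = 0. Differentiating each term of F:
  d/dx[(x + y)/(x - y)] = (y' + 1)/(x - y) + (x + y)(y' - 1)/(x - y)^2
  d/dx[-8] = 0

Collecting, the y'-free part is the partial derivative in x and the y' coefficient is the partial derivative in y:
  ∂F/∂x = 1/(x - y) - (x + y)/(x - y)^2
  ∂F/∂y = 1/(x - y) + (x + y)/(x - y)^2

so d/dx[F(x, y(x))] = ∂F/∂x + (∂F/∂y)·y' = 0. Rearranging,
  dy/dx = -(∂F/∂x)/(∂F/∂y) = -(1/(x - y) - (x + y)/(x - y)^2)/(1/(x - y) + (x + y)/(x - y)^2)
        = -(-2y/(x - y)^2)/(2x/(x - y)^2) = y/x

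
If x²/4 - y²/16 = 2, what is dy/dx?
Differentiate the relation implicitly: treat y = y(x) and apply the chain rule, so every y-derivative picks up a y' = dy/dx factor.

With everything moved to the left-hand side, differentiate term by term:
  d/dx[x^2/4] = x/2
  d/dx[-y^2/16] = -y·y'/8
  d/dx[-2] = 0

Separating the contributions that come from x directly and those that come through y:
  without y':      x/2
  multiplying y':  -y/8

so (x/2) + (-y/8)·y' = 0, and therefore
  dy/dx = -(x/2)/(-y/8) = 4x/y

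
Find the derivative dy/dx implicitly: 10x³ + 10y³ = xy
Take d/dx of both sides. Since y is implicitly a function of x, the chain rule attaches a y' = dy/dx factor whenever we differentiate through y.

Set F(x, y) = (left side) − (right side), so the curve is F = 0. Differentiating each term of F:
  d/dx[10x^3] = 30x^2
  d/dx[-xy] = -x·y' - y
  d/dx[10y^3] = 30y^2·y'

Collecting, the y'-free part is the partial derivative in x and the y' coefficient is the partial derivative in y:
  ∂F/∂x = 30x^2 - y
  ∂F/∂y = -x + 30y^2

so d/dx[F(x, y(x))] = ∂F/∂x + (∂F/∂y)·y' = 0. Rearranging,
  dy/dx = -(∂F/∂x)/(∂F/∂y) = -(30x^2 - y)/(-x + 30y^2) = (30x^2 - y)/(x - 30y^2)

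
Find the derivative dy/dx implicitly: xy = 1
Differentiate the relation implicitly: treat y = y(x) and apply the chain rule, so every y-derivative picks up a y' = dy/dx factor.

With everything moved to the left-hand side, differentiate term by term:
  d/dx[xy] = x·y' + y
  d/dx[-1] = 0

Separating the contributions that come from x directly and those that come through y:
  without y':      y
  multiplying y':  x

so (y) + (x)·y' = 0, and therefore
  dy/dx = -(y)/(x) = -y/x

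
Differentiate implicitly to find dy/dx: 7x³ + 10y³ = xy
Differentiate the relation implicitly: treat y = y(x) and apply the chain rule, so every y-derivative picks up a y' = dy/dx factor.

With everything moved to the left-hand side, differentiate term by term:
  d/dx[7x^3] = 21x^2
  d/dx[-xy] = -x·y' - y
  d/dx[10y^3] = 30y^2·y'

Separating the contributions that come from x directly and those that come through y:
  without y':      21x^2 - y
  multiplying y':  -x + 30y^2

so (21x^2 - y) + (-x + 30y^2)·y' = 0, and therefore
  dy/dx = -(21x^2 - y)/(-x + 30y^2) = (21x^2 - y)/(x - 30y^2)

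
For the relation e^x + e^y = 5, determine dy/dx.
Take d/dx of both sides. Since y is implicitly a function of x, the chain rule attaches a y' = dy/dx factor whenever we differentiate through y.

Set F(x, y) = (left side) − (right side), so the curve is F = 0. Differentiating each term of F:
  d/dx[e^(x)] = e^(x)
  d/dx[e^(y)] = y'·e^(y)
  d/dx[-5] = 0

Collecting, the y'-free part is the partial derivative in x and the y' coefficient is the partial derivative in y:
  ∂F/∂x = e^(x)
  ∂F/∂y = e^(y)

so d/dx[F(x, y(x))] = ∂F/∂x + (∂F/∂y)·y' = 0. Rearranging,
  dy/dx = -(∂F/∂x)/(∂F/∂y) = -(e^(x))/(e^(y)) = -e^(x - y)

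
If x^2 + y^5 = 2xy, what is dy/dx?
Take d/dx of both sides. Since y is implicitly a function of x, the chain rule attaches a y' = dy/dx factor whenever we differentiate through y.

Set F(x, y) = (left side) − (right side), so the curve is F = 0. Differentiating each term of F:
  d/dx[x^2] = 2x
  d/dx[-2xy] = -2x·y' - 2y
  d/dx[y^5] = 5y^4·y'

Collecting, the y'-free part is the partial derivative in x and the y' coefficient is the partial derivative in y:
  ∂F/∂x = 2x - 2y
  ∂F/∂y = -2x + 5y^4

so d/dx[F(x, y(x))] = ∂F/∂x + (∂F/∂y)·y' = 0. Rearranging,
  dy/dx = -(∂F/∂x)/(∂F/∂y) = -(2x - 2y)/(-2x + 5y^4) = 2(x - y)/(2x - 5y^4)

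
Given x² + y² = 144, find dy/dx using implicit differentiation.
Apply d/dx to both sides, remembering that y depends on x. Each occurrence of y therefore brings in a y' = dy/dx via the chain rule.

With F(x, y) equal to the left-hand side minus the right, differentiate F term by term:
  d/dx[x^2] = 2x
  d/dx[y^2] = 2y·y'
  d/dx[-144] = 0
Adding these up, d/dx[F] = 0 becomes
  (2x) + (2y)·y' = 0,
so isolating y',
  dy/dx = -(2x)/(2y) = -x/y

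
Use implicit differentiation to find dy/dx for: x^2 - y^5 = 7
Apply d/dx to both sides, remembering that y depends on x. Each occurrence of y therefore brings in a y' = dy/dx via the chain rule.

With F(x, y) equal to the left-hand side minus the right, differentiate F term by term:
  d/dx[x^2] = 2x
  d/dx[-y^5] = -5y^4·y'
  d/dx[-7] = 0
Adding these up, d/dx[F] = 0 becomes
  (2x) + (-5y^4)·y' = 0,
so isolating y',
  dy/dx = -(2x)/(-5y^4) = 2x/(5y^4)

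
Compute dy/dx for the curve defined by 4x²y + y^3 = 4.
Apply d/dx to both sides, remembering that y depends on x. Each occurrence of y therefore brings in a y' = dy/dx via the chain rule.

With F(x, y) equal to the left-hand side minus the right, differentiate F term by term:
  d/dx[4x^2y] = 4x^2·y' + 8xy
  d/dx[y^3] = 3y^2·y'
  d/dx[-4] = 0
Adding these up, d/dx[F] = 0 becomes
  (8xy) + (4x^2 + 3y^2)·y' = 0,
so isolating y',
  dy/dx = -(8xy)/(4x^2 + 3y^2) = -8xy/(4x^2 + 3y^2)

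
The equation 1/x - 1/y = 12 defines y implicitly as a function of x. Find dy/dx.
Take d/dx of both sides. Since y is implicitly a function of x, the chain rule attaches a y' = dy/dx factor whenever we differentiate through y.

Set F(x, y) = (left side) − (right side), so the curve is F = 0. Differentiating each term of F:
  d/dx[-1/y] = y'/y^2
  d/dx[1/x] = -1/x^2
  d/dx[-12] = 0

Collecting, the y'-free part is the partial derivative in x and the y' coefficient is the partial derivative in y:
  ∂F/∂x = -1/x^2
  ∂F/∂y = y^(-2)

so d/dx[F(x, y(x))] = ∂F/∂x + (∂F/∂y)·y' = 0. Rearranging,
  dy/dx = -(∂F/∂x)/(∂F/∂y) = -(-1/x^2)/(y^(-2)) = y^2/x^2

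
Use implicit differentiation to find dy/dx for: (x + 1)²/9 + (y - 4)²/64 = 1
Apply d/dx to both sides, remembering that y depends on x. Each occurrence of y therefore brings in a y' = dy/dx via the chain rule.

With F(x, y) equal to the left-hand side minus the right, differentiate F term by term:
  d/dx[(x + 1)^2/9] = 2x/9 + 2/9
  d/dx[(y - 4)^2/64] = y'(y - 4)/32
  d/dx[-1] = 0
Adding these up, d/dx[F] = 0 becomes
  (2x/9 + 2/9) + (y/32 - 1/8)·y' = 0,
so isolating y',
  dy/dx = -(2x/9 + 2/9)/(y/32 - 1/8)
        = -(2(x + 1)/9)/((y - 4)/32) = 64(-x - 1)/(9(y - 4))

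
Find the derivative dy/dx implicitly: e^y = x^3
Differentiate the relation implicitly: treat y = y(x) and apply the chain rule, so every y-derivative picks up a y' = dy/dx factor.

With everything moved to the left-hand side, differentiate term by term:
  d/dx[-x^3] = -3x^2
  d/dx[e^(y)] = y'·e^(y)

Separating the contributions that come from x directly and those that come through y:
  without y':      -3x^2
  multiplying y':  e^(y)

so (-3x^2) + (e^(y))·y' = 0, and therefore
  dy/dx = -(-3x^2)/(e^(y)) = 3x^2e^(-y)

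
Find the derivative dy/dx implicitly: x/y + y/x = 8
Differentiate both sides with respect to x, treating y as y(x). By the chain rule, any term containing y contributes a factor of y' = dy/dx when we differentiate it.

Move every term to one side and write the relation as F(x, y) = 0. Term by term,
  d/dx[x/y] = -x·y'/y^2 + 1/y
  d/dx[y/x] = y'/x - y/x^2
  d/dx[-8] = 0

The pieces without y' make up ∂F/∂x and the coefficient of y' is ∂F/∂y:
  ∂F/∂x = 1/y - y/x^2,
  ∂F/∂y = -x/y^2 + 1/x.

Since d/dx[F] = ∂F/∂x + (∂F/∂y)·y' = 0, solve for y':
  (∂F/∂y)·y' = -∂F/∂x
  dy/dx = -(∂F/∂x)/(∂F/∂y) = -(1/y - y/x^2)/(-x/y^2 + 1/x)
        = -((x - y)(x + y)/(x^2y))/(-(x - y)(x + y)/(xy^2)) = y/x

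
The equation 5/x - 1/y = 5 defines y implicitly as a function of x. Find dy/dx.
Differentiate the relation implicitly: treat y = y(x) and apply the chain rule, so every y-derivative picks up a y' = dy/dx factor.

With everything moved to the left-hand side, differentiate term by term:
  d/dx[-1/y] = y'/y^2
  d/dx[5/x] = -5/x^2
  d/dx[-5] = 0

Separating the contributions that come from x directly and those that come through y:
  without y':      -5/x^2
  multiplying y':  y^(-2)

so (-5/x^2) + (y^(-2))·y' = 0, and therefore
  dy/dx = -(-5/x^2)/(y^(-2)) = 5y^2/x^2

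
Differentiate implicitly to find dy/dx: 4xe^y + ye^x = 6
Apply d/dx to both sides, remembering that y depends on x. Each occurrence of y therefore brings in a y' = dy/dx via the chain rule.

With F(x, y) equal to the left-hand side minus the right, differentiate F term by term:
  d/dx[4x·e^(y)] = 4x·y'·e^(y) + 4e^(y)
  d/dx[y·e^(x)] = y·e^(x) + y'·e^(x)
  d/dx[-6] = 0
Adding these up, d/dx[F] = 0 becomes
  (y·e^(x) + 4e^(y)) + (4x·e^(y) + e^(x))·y' = 0,
so isolating y',
  dy/dx = -(y·e^(x) + 4e^(y))/(4x·e^(y) + e^(x)) = (-y·e^(x) - 4e^(y))/(4x·e^(y) + e^(x))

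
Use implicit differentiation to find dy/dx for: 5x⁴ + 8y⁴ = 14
Apply d/dx to both sides, remembering that y depends on x. Each occurrence of y therefore brings in a y' = dy/dx via the chain rule.

With F(x, y) equal to the left-hand side minus the right, differentiate F term by term:
  d/dx[5x^4] = 20x^3
  d/dx[8y^4] = 32y^3·y'
  d/dx[-14] = 0
Adding these up, d/dx[F] = 0 becomes
  (20x^3) + (32y^3)·y' = 0,
so isolating y',
  dy/dx = -(20x^3)/(32y^3) = -5x^3/(8y^3)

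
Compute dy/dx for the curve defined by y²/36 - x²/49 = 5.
Take d/dx of both sides. Since y is implicitly a function of x, the chain rule attaches a y' = dy/dx factor whenever we differentiate through y.

Set F(x, y) = (left side) − (right side), so the curve is F = 0. Differentiating each term of F:
  d/dx[-x^2/49] = -2x/49
  d/dx[y^2/36] = y·y'/18
  d/dx[-5] = 0

Collecting, the y'-free part is the partial derivative in x and the y' coefficient is the partial derivative in y:
  ∂F/∂x = -2x/49
  ∂F/∂y = y/18

so d/dx[F(x, y(x))] = ∂F/∂x + (∂F/∂y)·y' = 0. Rearranging,
  dy/dx = -(∂F/∂x)/(∂F/∂y) = -(-2x/49)/(y/18) = 36x/(49y)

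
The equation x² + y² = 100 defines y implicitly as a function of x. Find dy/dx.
Differentiate both sides with respect to x, treating y as y(x). By the chain rule, any term containing y contributes a factor of y' = dy/dx when we differentiate it.

Move every term to one side and write the relation as F(x, y) = 0. Term by term,
  d/dx[x^2] = 2x
  d/dx[y^2] = 2y·y'
  d/dx[-100] = 0

The pieces without y' make up ∂F/∂x and the coefficient of y' is ∂F/∂y:
  ∂F/∂x = 2x,
  ∂F/∂y = 2y.

Since d/dx[F] = ∂F/∂x + (∂F/∂y)·y' = 0, solve for y':
  (∂F/∂y)·y' = -∂F/∂x
  dy/dx = -(∂F/∂x)/(∂F/∂y) = -(2x)/(2y) = -x/y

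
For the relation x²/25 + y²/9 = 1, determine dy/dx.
Differentiate both sides with respect to x, treating y as y(x). By the chain rule, any term containing y contributes a factor of y' = dy/dx when we differentiate it.

Move every term to one side and write the relation as F(x, y) = 0. Term by term,
  d/dx[x^2/25] = 2x/25
  d/dx[y^2/9] = 2y·y'/9
  d/dx[-1] = 0

The pieces without y' make up ∂F/∂x and the coefficient of y' is ∂F/∂y:
  ∂F/∂x = 2x/25,
  ∂F/∂y = 2y/9.

Since d/dx[F] = ∂F/∂x + (∂F/∂y)·y' = 0, solve for y':
  (∂F/∂y)·y' = -∂F/∂x
  dy/dx = -(∂F/∂x)/(∂F/∂y) = -(2x/25)/(2y/9) = -9x/(25y)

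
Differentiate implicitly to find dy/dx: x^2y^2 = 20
Differentiate the relation implicitly: treat y = y(x) and apply the chain rule, so every y-derivative picks up a y' = dy/dx factor.

With everything moved to the left-hand side, differentiate term by term:
  d/dx[x^2y^2] = 2x^2y·y' + 2xy^2
  d/dx[-20] = 0

Separating the contributions that come from x directly and those that come through y:
  without y':      2xy^2
  multiplying y':  2x^2y

so (2xy^2) + (2x^2y)·y' = 0, and therefore
  dy/dx = -(2xy^2)/(2x^2y) = -y/x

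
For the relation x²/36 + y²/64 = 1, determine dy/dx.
Differentiate both sides with respect to x, treating y as y(x). By the chain rule, any term containing y contributes a factor of y' = dy/dx when we differentiate it.

Move every term to one side and write the relation as F(x, y) = 0. Term by term,
  d/dx[x^2/36] = x/18
  d/dx[y^2/64] = y·y'/32
  d/dx[-1] = 0

The pieces without y' make up ∂F/∂x and the coefficient of y' is ∂F/∂y:
  ∂F/∂x = x/18,
  ∂F/∂y = y/32.

Since d/dx[F] = ∂F/∂x + (∂F/∂y)·y' = 0, solve for y':
  (∂F/∂y)·y' = -∂F/∂x
  dy/dx = -(∂F/∂x)/(∂F/∂y) = -(x/18)/(y/32) = -16x/(9y)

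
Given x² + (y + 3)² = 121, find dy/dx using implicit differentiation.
Take d/dx of both sides. Since y is implicitly a function of x, the chain rule attaches a y' = dy/dx factor whenever we differentiate through y.

Set F(x, y) = (left side) − (right side), so the curve is F = 0. Differentiating each term of F:
  d/dx[x^2] = 2x
  d/dx[(y + 3)^2] = 2·y'(y + 3)
  d/dx[-121] = 0

Collecting, the y'-free part is the partial derivative in x and the y' coefficient is the partial derivative in y:
  ∂F/∂x = 2x
  ∂F/∂y = 2y + 6

so d/dx[F(x, y(x))] = ∂F/∂x + (∂F/∂y)·y' = 0. Rearranging,
  dy/dx = -(∂F/∂x)/(∂F/∂y) = -(2x)/(2y + 6) = -x/(y + 3)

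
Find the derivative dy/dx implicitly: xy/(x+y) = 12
Apply d/dx to both sides, remembering that y depends on x. Each occurrence of y therefore brings in a y' = dy/dx via the chain rule.

With F(x, y) equal to the left-hand side minus the right, differentiate F term by term:
  d/dx[xy/(x + y)] = xy(-y' - 1)/(x + y)^2 + x·y'/(x + y) + y/(x + y)
  d/dx[-12] = 0
Adding these up, d/dx[F] = 0 becomes
  (-xy/(x + y)^2 + y/(x + y)) + (-xy/(x + y)^2 + x/(x + y))·y' = 0,
so isolating y',
  dy/dx = -(-xy/(x + y)^2 + y/(x + y))/(-xy/(x + y)^2 + x/(x + y))
        = -(y^2/(x + y)^2)/(x^2/(x + y)^2) = -y^2/x^2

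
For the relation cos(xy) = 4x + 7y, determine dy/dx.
Differentiate both sides with respect to x, treating y as y(x). By the chain rule, any term containing y contributes a factor of y' = dy/dx when we differentiate it.

Move every term to one side and write the relation as F(x, y) = 0. Term by term,
  d/dx[-4x] = -4
  d/dx[-7y] = -7·y'
  d/dx[cos(xy)] = -(x·y' + y)·sin(xy)

The pieces without y' make up ∂F/∂x and the coefficient of y' is ∂F/∂y:
  ∂F/∂x = -y·sin(xy) - 4,
  ∂F/∂y = -x·sin(xy) - 7.

Since d/dx[F] = ∂F/∂x + (∂F/∂y)·y' = 0, solve for y':
  (∂F/∂y)·y' = -∂F/∂x
  dy/dx = -(∂F/∂x)/(∂F/∂y) = -(-y·sin(xy) - 4)/(-x·sin(xy) - 7) = -(y·sin(xy) + 4)/(x·sin(xy) + 7)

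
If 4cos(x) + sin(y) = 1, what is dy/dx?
Apply d/dx to both sides, remembering that y depends on x. Each occurrence of y therefore brings in a y' = dy/dx via the chain rule.

With F(x, y) equal to the left-hand side minus the right, differentiate F term by term:
  d/dx[sin(y)] = y'·cos(y)
  d/dx[4cos(x)] = -4sin(x)
  d/dx[-1] = 0
Adding these up, d/dx[F] = 0 becomes
  (-4sin(x)) + (cos(y))·y' = 0,
so isolating y',
  dy/dx = -(-4sin(x))/(cos(y)) = 4sin(x)/cos(y)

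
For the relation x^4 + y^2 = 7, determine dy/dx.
Take d/dx of both sides. Since y is implicitly a function of x, the chain rule attaches a y' = dy/dx factor whenever we differentiate through y.

Set F(x, y) = (left side) − (right side), so the curve is F = 0. Differentiating each term of F:
  d/dx[x^4] = 4x^3
  d/dx[y^2] = 2y·y'
  d/dx[-7] = 0

Collecting, the y'-free part is the partial derivative in x and the y' coefficient is the partial derivative in y:
  ∂F/∂x = 4x^3
  ∂F/∂y = 2y

so d/dx[F(x, y(x))] = ∂F/∂x + (∂F/∂y)·y' = 0. Rearranging,
  dy/dx = -(∂F/∂x)/(∂F/∂y) = -(4x^3)/(2y) = -2x^3/y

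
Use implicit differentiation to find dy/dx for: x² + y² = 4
Take d/dx of both sides. Since y is implicitly a function of x, the chain rule attaches a y' = dy/dx factor whenever we differentiate through y.

Set F(x, y) = (left side) − (right side), so the curve is F = 0. Differentiating each term of F:
  d/dx[x^2] = 2x
  d/dx[y^2] = 2y·y'
  d/dx[-4] = 0

Collecting, the y'-free part is the partial derivative in x and the y' coefficient is the partial derivative in y:
  ∂F/∂x = 2x
  ∂F/∂y = 2y

so d/dx[F(x, y(x))] = ∂F/∂x + (∂F/∂y)·y' = 0. Rearranging,
  dy/dx = -(∂F/∂x)/(∂F/∂y) = -(2x)/(2y) = -x/y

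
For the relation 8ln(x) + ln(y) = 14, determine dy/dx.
Differentiate the relation implicitly: treat y = y(x) and apply the chain rule, so every y-derivative picks up a y' = dy/dx factor.

With everything moved to the left-hand side, differentiate term by term:
  d/dx[8ln(x)] = 8/x
  d/dx[ln(y)] = y'/y
  d/dx[-14] = 0

Separating the contributions that come from x directly and those that come through y:
  without y':      8/x
  multiplying y':  1/y

so (8/x) + (1/y)·y' = 0, and therefore
  dy/dx = -(8/x)/(1/y) = -8y/x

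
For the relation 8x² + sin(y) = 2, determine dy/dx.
Differentiate the relation implicitly: treat y = y(x) and apply the chain rule, so every y-derivative picks up a y' = dy/dx factor.

With everything moved to the left-hand side, differentiate term by term:
  d/dx[8x^2] = 16x
  d/dx[sin(y)] = y'·cos(y)
  d/dx[-2] = 0

Separating the contributions that come from x directly and those that come through y:
  without y':      16x
  multiplying y':  cos(y)

so (16x) + (cos(y))·y' = 0, and therefore
  dy/dx = -(16x)/(cos(y)) = -16x/cos(y)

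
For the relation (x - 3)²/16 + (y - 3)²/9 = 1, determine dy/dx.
Take d/dx of both sides. Since y is implicitly a function of x, the chain rule attaches a y' = dy/dx factor whenever we differentiate through y.

Set F(x, y) = (left side) − (right side), so the curve is F = 0. Differentiating each term of F:
  d/dx[(x - 3)^2/16] = x/8 - 3/8
  d/dx[(y - 3)^2/9] = 2·y'(y - 3)/9
  d/dx[-1] = 0

Collecting, the y'-free part is the partial derivative in x and the y' coefficient is the partial derivative in y:
  ∂F/∂x = x/8 - 3/8
  ∂F/∂y = 2y/9 - 2/3

so d/dx[F(x, y(x))] = ∂F/∂x + (∂F/∂y)·y' = 0. Rearranging,
  dy/dx = -(∂F/∂x)/(∂F/∂y) = -(x/8 - 3/8)/(2y/9 - 2/3)
        = -((x - 3)/8)/(2(y - 3)/9) = 9(3 - x)/(16(y - 3))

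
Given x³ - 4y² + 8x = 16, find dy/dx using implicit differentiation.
Differentiate the relation implicitly: treat y = y(x) and apply the chain rule, so every y-derivative picks up a y' = dy/dx factor.

With everything moved to the left-hand side, differentiate term by term:
  d/dx[x^3] = 3x^2
  d/dx[8x] = 8
  d/dx[-4y^2] = -8y·y'
  d/dx[-16] = 0

Separating the contributions that come from x directly and those that come through y:
  without y':      3x^2 + 8
  multiplying y':  -8y

so (3x^2 + 8) + (-8y)·y' = 0, and therefore
  dy/dx = -(3x^2 + 8)/(-8y) = (3x^2 + 8)/(8y)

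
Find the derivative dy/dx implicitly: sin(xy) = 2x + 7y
Apply d/dx to both sides, remembering that y depends on x. Each occurrence of y therefore brings in a y' = dy/dx via the chain rule.

With F(x, y) equal to the left-hand side minus the right, differentiate F term by term:
  d/dx[-2x] = -2
  d/dx[-7y] = -7·y'
  d/dx[sin(xy)] = (x·y' + y)·cos(xy)
Adding these up, d/dx[F] = 0 becomes
  (y·cos(xy) - 2) + (x·cos(xy) - 7)·y' = 0,
so isolating y',
  dy/dx = -(y·cos(xy) - 2)/(x·cos(xy) - 7) = (-y·cos(xy) + 2)/(x·cos(xy) - 7)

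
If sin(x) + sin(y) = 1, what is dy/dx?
Take d/dx of both sides. Since y is implicitly a function of x, the chain rule attaches a y' = dy/dx factor whenever we differentiate through y.

Set F(x, y) = (left side) − (right side), so the curve is F = 0. Differentiating each term of F:
  d/dx[sin(x)] = cos(x)
  d/dx[sin(y)] = y'·cos(y)
  d/dx[-1] = 0

Collecting, the y'-free part is the partial derivative in x and the y' coefficient is the partial derivative in y:
  ∂F/∂x = cos(x)
  ∂F/∂y = cos(y)

so d/dx[F(x, y(x))] = ∂F/∂x + (∂F/∂y)·y' = 0. Rearranging,
  dy/dx = -(∂F/∂x)/(∂F/∂y) = -(cos(x))/(cos(y)) = -cos(x)/cos(y)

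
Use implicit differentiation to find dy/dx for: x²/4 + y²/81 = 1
Take d/dx of both sides. Since y is implicitly a function of x, the chain rule attaches a y' = dy/dx factor whenever we differentiate through y.

Set F(x, y) = (left side) − (right side), so the curve is F = 0. Differentiating each term of F:
  d/dx[x^2/4] = x/2
  d/dx[y^2/81] = 2y·y'/81
  d/dx[-1] = 0

Collecting, the y'-free part is the partial derivative in x and the y' coefficient is the partial derivative in y:
  ∂F/∂x = x/2
  ∂F/∂y = 2y/81

so d/dx[F(x, y(x))] = ∂F/∂x + (∂F/∂y)·y' = 0. Rearranging,
  dy/dx = -(∂F/∂x)/(∂F/∂y) = -(x/2)/(2y/81) = -81x/(4y)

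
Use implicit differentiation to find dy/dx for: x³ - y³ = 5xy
Apply d/dx to both sides, remembering that y depends on x. Each occurrence of y therefore brings in a y' = dy/dx via the chain rule.

With F(x, y) equal to the left-hand side minus the right, differentiate F term by term:
  d/dx[x^3] = 3x^2
  d/dx[-5xy] = -5x·y' - 5y
  d/dx[-y^3] = -3y^2·y'
Adding these up, d/dx[F] = 0 becomes
  (3x^2 - 5y) + (-5x - 3y^2)·y' = 0,
so isolating y',
  dy/dx = -(3x^2 - 5y)/(-5x - 3y^2) = (3x^2 - 5y)/(5x + 3y^2)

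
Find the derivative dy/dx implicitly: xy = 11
Differentiate the relation implicitly: treat y = y(x) and apply the chain rule, so every y-derivative picks up a y' = dy/dx factor.

With everything moved to the left-hand side, differentiate term by term:
  d/dx[xy] = x·y' + y
  d/dx[-11] = 0

Separating the contributions that come from x directly and those that come through y:
  without y':      y
  multiplying y':  x

so (y) + (x)·y' = 0, and therefore
  dy/dx = -(y)/(x) = -y/x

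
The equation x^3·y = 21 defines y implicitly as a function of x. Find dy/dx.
Differentiate both sides with respect to x, treating y as y(x). By the chain rule, any term containing y contributes a factor of y' = dy/dx when we differentiate it.

Move every term to one side and write the relation as F(x, y) = 0. Term by term,
  d/dx[x^3y] = x^3·y' + 3x^2y
  d/dx[-21] = 0

The pieces without y' make up ∂F/∂x and the coefficient of y' is ∂F/∂y:
  ∂F/∂x = 3x^2y,
  ∂F/∂y = x^3.

Since d/dx[F] = ∂F/∂x + (∂F/∂y)·y' = 0, solve for y':
  (∂F/∂y)·y' = -∂F/∂x
  dy/dx = -(∂F/∂x)/(∂F/∂y) = -(3x^2y)/(x^3) = -3y/x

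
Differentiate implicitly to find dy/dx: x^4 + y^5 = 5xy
Differentiate both sides with respect to x, treating y as y(x). By the chain rule, any term containing y contributes a factor of y' = dy/dx when we differentiate it.

Move every term to one side and write the relation as F(x, y) = 0. Term by term,
  d/dx[x^4] = 4x^3
  d/dx[-5xy] = -5x·y' - 5y
  d/dx[y^5] = 5y^4·y'

The pieces without y' make up ∂F/∂x and the coefficient of y' is ∂F/∂y:
  ∂F/∂x = 4x^3 - 5y,
  ∂F/∂y = -5x + 5y^4.

Since d/dx[F] = ∂F/∂x + (∂F/∂y)·y' = 0, solve for y':
  (∂F/∂y)·y' = -∂F/∂x
  dy/dx = -(∂F/∂x)/(∂F/∂y) = -(4x^3 - 5y)/(-5x + 5y^4) = (4x^3/5 - y)/(x - y^4)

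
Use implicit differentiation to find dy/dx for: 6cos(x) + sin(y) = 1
Differentiate both sides with respect to x, treating y as y(x). By the chain rule, any term containing y contributes a factor of y' = dy/dx when we differentiate it.

Move every term to one side and write the relation as F(x, y) = 0. Term by term,
  d/dx[sin(y)] = y'·cos(y)
  d/dx[6cos(x)] = -6sin(x)
  d/dx[-1] = 0

The pieces without y' make up ∂F/∂x and the coefficient of y' is ∂F/∂y:
  ∂F/∂x = -6sin(x),
  ∂F/∂y = cos(y).

Since d/dx[F] = ∂F/∂x + (∂F/∂y)·y' = 0, solve for y':
  (∂F/∂y)·y' = -∂F/∂x
  dy/dx = -(∂F/∂x)/(∂F/∂y) = -(-6sin(x))/(cos(y)) = 6sin(x)/cos(y)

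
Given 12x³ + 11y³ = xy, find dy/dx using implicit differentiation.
Differentiate the relation implicitly: treat y = y(x) and apply the chain rule, so every y-derivative picks up a y' = dy/dx factor.

With everything moved to the left-hand side, differentiate term by term:
  d/dx[12x^3] = 36x^2
  d/dx[-xy] = -x·y' - y
  d/dx[11y^3] = 33y^2·y'

Separating the contributions that come from x directly and those that come through y:
  without y':      36x^2 - y
  multiplying y':  -x + 33y^2

so (36x^2 - y) + (-x + 33y^2)·y' = 0, and therefore
  dy/dx = -(36x^2 - y)/(-x + 33y^2) = (36x^2 - y)/(x - 33y^2)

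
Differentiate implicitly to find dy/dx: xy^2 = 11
Differentiate both sides with respect to x, treating y as y(x). By the chain rule, any term containing y contributes a factor of y' = dy/dx when we differentiate it.

Move every term to one side and write the relation as F(x, y) = 0. Term by term,
  d/dx[xy^2] = 2xy·y' + y^2
  d/dx[-11] = 0

The pieces without y' make up ∂F/∂x and the coefficient of y' is ∂F/∂y:
  ∂F/∂x = y^2,
  ∂F/∂y = 2xy.

Since d/dx[F] = ∂F/∂x + (∂F/∂y)·y' = 0, solve for y':
  (∂F/∂y)·y' = -∂F/∂x
  dy/dx = -(∂F/∂x)/(∂F/∂y) = -(y^2)/(2xy) = -y/(2x)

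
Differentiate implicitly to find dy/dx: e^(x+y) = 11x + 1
Differentiate the relation implicitly: treat y = y(x) and apply the chain rule, so every y-derivative picks up a y' = dy/dx factor.

With everything moved to the left-hand side, differentiate term by term:
  d/dx[-11x] = -11
  d/dx[e^(x + y)] = (y' + 1)·e^(x + y)
  d/dx[-1] = 0

Separating the contributions that come from x directly and those that come through y:
  without y':      e^(x + y) - 11
  multiplying y':  e^(x + y)

so (e^(x + y) - 11) + (e^(x + y))·y' = 0, and therefore
  dy/dx = -(e^(x + y) - 11)/(e^(x + y)) = 11e^(-x - y) - 1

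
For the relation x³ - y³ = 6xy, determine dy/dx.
Differentiate the relation implicitly: treat y = y(x) and apply the chain rule, so every y-derivative picks up a y' = dy/dx factor.

With everything moved to the left-hand side, differentiate term by term:
  d/dx[x^3] = 3x^2
  d/dx[-6xy] = -6x·y' - 6y
  d/dx[-y^3] = -3y^2·y'

Separating the contributions that come from x directly and those that come through y:
  without y':      3x^2 - 6y
  multiplying y':  -6x - 3y^2

so (3x^2 - 6y) + (-6x - 3y^2)·y' = 0, and therefore
  dy/dx = -(3x^2 - 6y)/(-6x - 3y^2) = (x^2 - 2y)/(2x + y^2)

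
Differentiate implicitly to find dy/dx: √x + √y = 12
Differentiate both sides with respect to x, treating y as y(x). By the chain rule, any term containing y contributes a factor of y' = dy/dx when we differentiate it.

Move every term to one side and write the relation as F(x, y) = 0. Term by term,
  d/dx[√(x)] = 1/(2√(x))
  d/dx[√(y)] = y'/(2√(y))
  d/dx[-12] = 0

The pieces without y' make up ∂F/∂x and the coefficient of y' is ∂F/∂y:
  ∂F/∂x = 1/(2√(x)),
  ∂F/∂y = 1/(2√(y)).

Since d/dx[F] = ∂F/∂x + (∂F/∂y)·y' = 0, solve for y':
  (∂F/∂y)·y' = -∂F/∂x
  dy/dx = -(∂F/∂x)/(∂F/∂y) = -(1/(2√(x)))/(1/(2√(y))) = -√(y)/√(x)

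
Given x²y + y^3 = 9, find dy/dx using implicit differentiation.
Differentiate the relation implicitly: treat y = y(x) and apply the chain rule, so every y-derivative picks up a y' = dy/dx factor.

With everything moved to the left-hand side, differentiate term by term:
  d/dx[x^2y] = x^2·y' + 2xy
  d/dx[y^3] = 3y^2·y'
  d/dx[-9] = 0

Separating the contributions that come from x directly and those that come through y:
  without y':      2xy
  multiplying y':  x^2 + 3y^2

so (2xy) + (x^2 + 3y^2)·y' = 0, and therefore
  dy/dx = -(2xy)/(x^2 + 3y^2) = -2xy/(x^2 + 3y^2)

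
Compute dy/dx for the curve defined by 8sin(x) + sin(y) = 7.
Apply d/dx to both sides, remembering that y depends on x. Each occurrence of y therefore brings in a y' = dy/dx via the chain rule.

With F(x, y) equal to the left-hand side minus the right, differentiate F term by term:
  d/dx[8sin(x)] = 8cos(x)
  d/dx[sin(y)] = y'·cos(y)
  d/dx[-7] = 0
Adding these up, d/dx[F] = 0 becomes
  (8cos(x)) + (cos(y))·y' = 0,
so isolating y',
  dy/dx = -(8cos(x))/(cos(y)) = -8cos(x)/cos(y)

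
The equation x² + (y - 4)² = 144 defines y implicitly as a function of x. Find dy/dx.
Differentiate both sides with respect to x, treating y as y(x). By the chain rule, any term containing y contributes a factor of y' = dy/dx when we differentiate it.

Move every term to one side and write the relation as F(x, y) = 0. Term by term,
  d/dx[x^2] = 2x
  d/dx[(y - 4)^2] = 2·y'(y - 4)
  d/dx[-144] = 0

The pieces without y' make up ∂F/∂x and the coefficient of y' is ∂F/∂y:
  ∂F/∂x = 2x,
  ∂F/∂y = 2y - 8.

Since d/dx[F] = ∂F/∂x + (∂F/∂y)·y' = 0, solve for y':
  (∂F/∂y)·y' = -∂F/∂x
  dy/dx = -(∂F/∂x)/(∂F/∂y) = -(2x)/(2y - 8) = -x/(y - 4)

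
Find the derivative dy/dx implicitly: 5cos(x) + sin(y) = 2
Apply d/dx to both sides, remembering that y depends on x. Each occurrence of y therefore brings in a y' = dy/dx via the chain rule.

With F(x, y) equal to the left-hand side minus the right, differentiate F term by term:
  d/dx[sin(y)] = y'·cos(y)
  d/dx[5cos(x)] = -5sin(x)
  d/dx[-2] = 0
Adding these up, d/dx[F] = 0 becomes
  (-5sin(x)) + (cos(y))·y' = 0,
so isolating y',
  dy/dx = -(-5sin(x))/(cos(y)) = 5sin(x)/cos(y)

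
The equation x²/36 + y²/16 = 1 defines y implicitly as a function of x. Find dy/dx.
Take d/dx of both sides. Since y is implicitly a function of x, the chain rule attaches a y' = dy/dx factor whenever we differentiate through y.

Set F(x, y) = (left side) − (right side), so the curve is F = 0. Differentiating each term of F:
  d/dx[x^2/36] = x/18
  d/dx[y^2/16] = y·y'/8
  d/dx[-1] = 0

Collecting, the y'-free part is the partial derivative in x and the y' coefficient is the partial derivative in y:
  ∂F/∂x = x/18
  ∂F/∂y = y/8

so d/dx[F(x, y(x))] = ∂F/∂x + (∂F/∂y)·y' = 0. Rearranging,
  dy/dx = -(∂F/∂x)/(∂F/∂y) = -(x/18)/(y/8) = -4x/(9y)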